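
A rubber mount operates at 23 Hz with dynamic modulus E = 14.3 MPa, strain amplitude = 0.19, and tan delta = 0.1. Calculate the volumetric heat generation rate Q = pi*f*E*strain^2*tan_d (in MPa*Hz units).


Q = pi * f * E * strain^2 * tan_d
= pi * 23 * 14.3 * 0.19^2 * 0.1
= pi * 23 * 14.3 * 0.0361 * 0.1
= 3.7301

Q = 3.7301


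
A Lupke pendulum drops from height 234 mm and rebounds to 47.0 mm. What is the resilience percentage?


Resilience = h_rebound / h_drop * 100
= 47.0 / 234 * 100
= 20.1%

20.1%


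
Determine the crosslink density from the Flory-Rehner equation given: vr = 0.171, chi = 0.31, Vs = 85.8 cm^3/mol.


ln(1 - vr) = ln(1 - 0.171) = -0.1875
Numerator = -((-0.1875) + 0.171 + 0.31 * 0.171^2) = 0.0075
Denominator = 85.8 * (0.171^(1/3) - 0.171/2) = 40.2874
nu = 0.0075 / 40.2874 = 1.8543e-04 mol/cm^3

1.8543e-04 mol/cm^3


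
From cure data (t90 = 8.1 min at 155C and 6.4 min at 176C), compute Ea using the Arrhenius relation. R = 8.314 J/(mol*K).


T1 = 428.15 K, T2 = 449.15 K
1/T1 - 1/T2 = 1.0920e-04
ln(t1/t2) = ln(8.1/6.4) = 0.2356
Ea = 8.314 * 0.2356 / 1.0920e-04 = 17934.5637 J/mol
Ea = 17.93 kJ/mol

17.93 kJ/mol


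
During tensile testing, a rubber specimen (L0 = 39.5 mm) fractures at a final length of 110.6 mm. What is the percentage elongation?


Elongation = (Lf - L0) / L0 * 100
= (110.6 - 39.5) / 39.5 * 100
= 71.1 / 39.5 * 100
= 180.0%

180.0%


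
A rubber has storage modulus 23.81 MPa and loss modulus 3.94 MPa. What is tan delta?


tan delta = E'' / E'
= 3.94 / 23.81
= 0.1655

tan delta = 0.1655


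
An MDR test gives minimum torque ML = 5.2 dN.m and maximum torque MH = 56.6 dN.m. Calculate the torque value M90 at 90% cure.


M90 = ML + 0.9 * (MH - ML)
M90 = 5.2 + 0.9 * (56.6 - 5.2)
M90 = 5.2 + 0.9 * 51.4
M90 = 51.46 dN.m

51.46 dN.m


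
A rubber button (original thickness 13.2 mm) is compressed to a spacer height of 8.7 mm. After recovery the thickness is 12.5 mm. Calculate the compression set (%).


CS = (t0 - recovered) / (t0 - ts) * 100
= (13.2 - 12.5) / (13.2 - 8.7) * 100
= 0.7 / 4.5 * 100
= 15.6%

15.6%


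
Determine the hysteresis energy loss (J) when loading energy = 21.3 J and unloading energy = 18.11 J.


Hysteresis loss = loading - unloading
= 21.3 - 18.11
= 3.19 J

3.19 J


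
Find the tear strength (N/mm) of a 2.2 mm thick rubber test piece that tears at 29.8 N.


Tear strength = force / thickness
= 29.8 / 2.2
= 13.55 N/mm

13.55 N/mm


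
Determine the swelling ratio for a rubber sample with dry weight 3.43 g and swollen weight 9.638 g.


Q = W_swollen / W_dry
Q = 9.638 / 3.43
Q = 2.81

Q = 2.81


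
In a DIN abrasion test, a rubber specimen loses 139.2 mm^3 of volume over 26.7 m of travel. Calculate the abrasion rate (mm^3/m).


Rate = volume_loss / distance
= 139.2 / 26.7
= 5.213 mm^3/m

5.213 mm^3/m


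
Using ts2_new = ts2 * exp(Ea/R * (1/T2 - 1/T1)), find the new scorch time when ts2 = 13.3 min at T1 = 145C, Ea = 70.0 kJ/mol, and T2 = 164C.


Convert temperatures: T1 = 145 + 273.15 = 418.15 K, T2 = 164 + 273.15 = 437.15 K
ts2_new = 13.3 * exp(70000 / 8.314 * (1/437.15 - 1/418.15))
1/T2 - 1/T1 = -1.0394e-04
ts2_new = 5.54 min

5.54 min


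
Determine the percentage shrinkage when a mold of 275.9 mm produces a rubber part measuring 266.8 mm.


Shrinkage = (mold - part) / mold * 100
= (275.9 - 266.8) / 275.9 * 100
= 9.1 / 275.9 * 100
= 3.3%

3.3%


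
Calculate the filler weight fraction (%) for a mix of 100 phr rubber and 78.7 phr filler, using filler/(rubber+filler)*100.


Filler % = filler / (rubber + filler) * 100
= 78.7 / (100 + 78.7) * 100
= 78.7 / 178.7 * 100
= 44.04%

44.04%


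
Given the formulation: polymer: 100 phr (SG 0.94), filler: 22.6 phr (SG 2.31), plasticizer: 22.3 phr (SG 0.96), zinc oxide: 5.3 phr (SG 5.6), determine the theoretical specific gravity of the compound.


Sum of weights = 150.2
Volume contributions:
  polymer: 100/0.94 = 106.3830
  filler: 22.6/2.31 = 9.7835
  plasticizer: 22.3/0.96 = 23.2292
  zinc oxide: 5.3/5.6 = 0.9464
Sum of volumes = 140.3421
SG = 150.2 / 140.3421 = 1.07

SG = 1.07


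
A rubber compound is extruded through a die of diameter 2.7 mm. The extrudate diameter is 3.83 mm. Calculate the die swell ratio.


Die swell ratio = D_extrudate / D_die
= 3.83 / 2.7
= 1.419

Die swell = 1.419


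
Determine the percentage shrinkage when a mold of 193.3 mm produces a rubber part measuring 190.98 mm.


Shrinkage = (mold - part) / mold * 100
= (193.3 - 190.98) / 193.3 * 100
= 2.32 / 193.3 * 100
= 1.2%

1.2%


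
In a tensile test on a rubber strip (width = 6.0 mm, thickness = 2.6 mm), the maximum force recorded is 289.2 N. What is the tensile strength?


Area = width * thickness = 6.0 * 2.6 = 15.6 mm^2
TS = force / area = 289.2 / 15.6 = 18.54 MPa

18.54 MPa


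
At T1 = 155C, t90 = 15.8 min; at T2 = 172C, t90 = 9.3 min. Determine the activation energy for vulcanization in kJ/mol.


T1 = 428.15 K, T2 = 445.15 K
1/T1 - 1/T2 = 8.9196e-05
ln(t1/t2) = ln(15.8/9.3) = 0.5300
Ea = 8.314 * 0.5300 / 8.9196e-05 = 49400.9886 J/mol
Ea = 49.4 kJ/mol

49.4 kJ/mol


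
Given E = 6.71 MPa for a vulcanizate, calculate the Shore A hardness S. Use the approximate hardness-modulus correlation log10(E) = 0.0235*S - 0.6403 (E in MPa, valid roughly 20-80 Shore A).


log10(E) = 0.0235*S - 0.6403  =>  S = (log10(E) + 0.6403) / 0.0235
log10(6.71) = 0.826723
S = (0.826723 + 0.6403) / 0.0235 = 1.467023 / 0.0235
S = 62.4

Shore A = 62.4


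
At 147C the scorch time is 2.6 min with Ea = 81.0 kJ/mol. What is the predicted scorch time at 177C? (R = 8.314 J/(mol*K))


Convert temperatures: T1 = 147 + 273.15 = 420.15 K, T2 = 177 + 273.15 = 450.15 K
ts2_new = 2.6 * exp(81000 / 8.314 * (1/450.15 - 1/420.15))
1/T2 - 1/T1 = -1.5862e-04
ts2_new = 0.55 min

0.55 min


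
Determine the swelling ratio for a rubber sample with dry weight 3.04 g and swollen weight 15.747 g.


Q = W_swollen / W_dry
Q = 15.747 / 3.04
Q = 5.18

Q = 5.18


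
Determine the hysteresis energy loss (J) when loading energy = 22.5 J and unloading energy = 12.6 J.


Hysteresis loss = loading - unloading
= 22.5 - 12.6
= 9.9 J

9.9 J


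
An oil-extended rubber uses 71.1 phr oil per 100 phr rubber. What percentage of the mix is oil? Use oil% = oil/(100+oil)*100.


Oil % = oil / (100 + oil) * 100
= 71.1 / (100 + 71.1) * 100
= 71.1 / 171.1 * 100
= 41.55%

41.55%


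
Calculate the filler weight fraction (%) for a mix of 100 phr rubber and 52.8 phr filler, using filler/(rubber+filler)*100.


Filler % = filler / (rubber + filler) * 100
= 52.8 / (100 + 52.8) * 100
= 52.8 / 152.8 * 100
= 34.55%

34.55%


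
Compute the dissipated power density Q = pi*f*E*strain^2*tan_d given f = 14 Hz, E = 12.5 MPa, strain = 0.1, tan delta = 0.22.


Q = pi * f * E * strain^2 * tan_d
= pi * 14 * 12.5 * 0.1^2 * 0.22
= pi * 14 * 12.5 * 0.0100 * 0.22
= 1.2095

Q = 1.2095


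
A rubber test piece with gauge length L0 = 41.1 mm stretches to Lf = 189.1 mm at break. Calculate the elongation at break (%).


Elongation = (Lf - L0) / L0 * 100
= (189.1 - 41.1) / 41.1 * 100
= 148.0 / 41.1 * 100
= 360.1%

360.1%


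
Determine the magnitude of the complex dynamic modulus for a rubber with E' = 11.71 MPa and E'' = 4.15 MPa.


|E*| = sqrt(E'^2 + E''^2)
= sqrt(11.71^2 + 4.15^2)
= sqrt(137.1241 + 17.2225)
= 12.424 MPa

12.424 MPa


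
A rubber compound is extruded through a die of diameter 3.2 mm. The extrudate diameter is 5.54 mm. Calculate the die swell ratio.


Die swell ratio = D_extrudate / D_die
= 5.54 / 3.2
= 1.731

Die swell = 1.731


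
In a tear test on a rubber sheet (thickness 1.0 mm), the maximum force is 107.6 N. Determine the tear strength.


Tear strength = force / thickness
= 107.6 / 1.0
= 107.6 N/mm

107.6 N/mm


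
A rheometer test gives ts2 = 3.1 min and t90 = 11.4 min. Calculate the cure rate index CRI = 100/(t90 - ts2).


CRI = 100 / (t90 - ts2)
= 100 / (11.4 - 3.1)
= 100 / 8.3
= 12.05 min^-1

12.05 min^-1


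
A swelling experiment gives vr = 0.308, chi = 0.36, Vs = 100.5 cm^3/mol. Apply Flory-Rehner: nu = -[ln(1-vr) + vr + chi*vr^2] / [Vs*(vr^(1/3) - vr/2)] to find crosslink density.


ln(1 - vr) = ln(1 - 0.308) = -0.3682
Numerator = -((-0.3682) + 0.308 + 0.36 * 0.308^2) = 0.0260
Denominator = 100.5 * (0.308^(1/3) - 0.308/2) = 52.3938
nu = 0.0260 / 52.3938 = 4.9659e-04 mol/cm^3

4.9659e-04 mol/cm^3


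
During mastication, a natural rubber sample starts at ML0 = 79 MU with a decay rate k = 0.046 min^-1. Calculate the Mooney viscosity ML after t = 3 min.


ML = ML0 * exp(-k * t)
ML = 79 * exp(-0.046 * 3)
ML = 79 * 0.8711
ML = 68.82 MU

68.82 MU


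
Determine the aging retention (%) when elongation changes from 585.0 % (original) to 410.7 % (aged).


Retention = aged / original * 100
= 410.7 / 585.0 * 100
= 70.2%

70.2%


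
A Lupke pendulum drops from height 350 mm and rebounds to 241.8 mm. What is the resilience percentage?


Resilience = h_rebound / h_drop * 100
= 241.8 / 350 * 100
= 69.1%

69.1%


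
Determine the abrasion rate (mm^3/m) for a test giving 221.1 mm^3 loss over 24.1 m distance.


Rate = volume_loss / distance
= 221.1 / 24.1
= 9.174 mm^3/m

9.174 mm^3/m


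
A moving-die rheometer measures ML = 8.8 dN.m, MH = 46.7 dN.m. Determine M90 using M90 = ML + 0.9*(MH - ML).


M90 = ML + 0.9 * (MH - ML)
M90 = 8.8 + 0.9 * (46.7 - 8.8)
M90 = 8.8 + 0.9 * 37.9
M90 = 42.91 dN.m

42.91 dN.m


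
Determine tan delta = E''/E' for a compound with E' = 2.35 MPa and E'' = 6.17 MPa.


tan delta = E'' / E'
= 6.17 / 2.35
= 2.6255

tan delta = 2.6255


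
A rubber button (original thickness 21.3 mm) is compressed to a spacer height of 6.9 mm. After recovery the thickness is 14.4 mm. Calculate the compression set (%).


CS = (t0 - recovered) / (t0 - ts) * 100
= (21.3 - 14.4) / (21.3 - 6.9) * 100
= 6.9 / 14.4 * 100
= 47.9%

47.9%


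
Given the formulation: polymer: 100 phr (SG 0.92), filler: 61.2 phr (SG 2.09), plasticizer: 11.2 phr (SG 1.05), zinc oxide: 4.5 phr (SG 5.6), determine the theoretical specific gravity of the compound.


Sum of weights = 176.9
Volume contributions:
  polymer: 100/0.92 = 108.6957
  filler: 61.2/2.09 = 29.2823
  plasticizer: 11.2/1.05 = 10.6667
  zinc oxide: 4.5/5.6 = 0.8036
Sum of volumes = 149.4482
SG = 176.9 / 149.4482 = 1.184

SG = 1.184


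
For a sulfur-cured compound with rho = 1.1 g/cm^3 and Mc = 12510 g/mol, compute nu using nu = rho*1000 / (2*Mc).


nu = rho * 1000 / (2 * Mc)
nu = 1.1 * 1000 / (2 * 12510)
nu = 1100.0 / 25020
nu = 0.0440 mol/L

0.0440 mol/L


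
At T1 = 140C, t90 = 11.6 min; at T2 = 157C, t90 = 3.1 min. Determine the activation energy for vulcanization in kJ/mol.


T1 = 413.15 K, T2 = 430.15 K
1/T1 - 1/T2 = 9.5658e-05
ln(t1/t2) = ln(11.6/3.1) = 1.3196
Ea = 8.314 * 1.3196 / 9.5658e-05 = 114691.7219 J/mol
Ea = 114.69 kJ/mol

114.69 kJ/mol


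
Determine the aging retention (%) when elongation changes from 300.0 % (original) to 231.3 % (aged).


Retention = aged / original * 100
= 231.3 / 300.0 * 100
= 77.1%

77.1%


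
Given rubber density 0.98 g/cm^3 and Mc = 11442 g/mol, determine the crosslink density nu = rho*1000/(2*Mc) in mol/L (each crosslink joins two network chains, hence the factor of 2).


nu = rho * 1000 / (2 * Mc)
nu = 0.98 * 1000 / (2 * 11442)
nu = 980.0 / 22884
nu = 0.0428 mol/L

0.0428 mol/L


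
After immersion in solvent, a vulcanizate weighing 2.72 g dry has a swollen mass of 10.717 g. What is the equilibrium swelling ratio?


Q = W_swollen / W_dry
Q = 10.717 / 2.72
Q = 3.94

Q = 3.94


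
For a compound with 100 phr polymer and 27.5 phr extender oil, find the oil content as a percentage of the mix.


Oil % = oil / (100 + oil) * 100
= 27.5 / (100 + 27.5) * 100
= 27.5 / 127.5 * 100
= 21.57%

21.57%


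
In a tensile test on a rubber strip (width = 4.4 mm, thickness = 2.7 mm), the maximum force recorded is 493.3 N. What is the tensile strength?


Area = width * thickness = 4.4 * 2.7 = 11.88 mm^2
TS = force / area = 493.3 / 11.88 = 41.52 MPa

41.52 MPa


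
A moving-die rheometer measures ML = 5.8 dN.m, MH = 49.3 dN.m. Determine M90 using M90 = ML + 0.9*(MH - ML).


M90 = ML + 0.9 * (MH - ML)
M90 = 5.8 + 0.9 * (49.3 - 5.8)
M90 = 5.8 + 0.9 * 43.5
M90 = 44.95 dN.m

44.95 dN.m


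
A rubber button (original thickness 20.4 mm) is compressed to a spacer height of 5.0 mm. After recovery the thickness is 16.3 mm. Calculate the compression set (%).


CS = (t0 - recovered) / (t0 - ts) * 100
= (20.4 - 16.3) / (20.4 - 5.0) * 100
= 4.1 / 15.4 * 100
= 26.6%

26.6%


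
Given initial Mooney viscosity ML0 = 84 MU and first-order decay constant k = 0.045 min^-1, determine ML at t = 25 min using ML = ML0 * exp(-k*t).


ML = ML0 * exp(-k * t)
ML = 84 * exp(-0.045 * 25)
ML = 84 * 0.3247
ML = 27.27 MU

27.27 MU


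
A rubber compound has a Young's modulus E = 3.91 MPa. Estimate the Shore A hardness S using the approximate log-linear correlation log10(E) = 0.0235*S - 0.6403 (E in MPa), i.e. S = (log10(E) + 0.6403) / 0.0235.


log10(E) = 0.0235*S - 0.6403  =>  S = (log10(E) + 0.6403) / 0.0235
log10(3.91) = 0.592177
S = (0.592177 + 0.6403) / 0.0235 = 1.232477 / 0.0235
S = 52.4

Shore A = 52.4


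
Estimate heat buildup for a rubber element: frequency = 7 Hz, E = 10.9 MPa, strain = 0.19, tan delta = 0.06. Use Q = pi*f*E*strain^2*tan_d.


Q = pi * f * E * strain^2 * tan_d
= pi * 7 * 10.9 * 0.19^2 * 0.06
= pi * 7 * 10.9 * 0.0361 * 0.06
= 0.5192

Q = 0.5192


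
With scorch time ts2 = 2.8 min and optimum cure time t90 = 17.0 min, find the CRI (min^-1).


CRI = 100 / (t90 - ts2)
= 100 / (17.0 - 2.8)
= 100 / 14.2
= 7.04 min^-1

7.04 min^-1


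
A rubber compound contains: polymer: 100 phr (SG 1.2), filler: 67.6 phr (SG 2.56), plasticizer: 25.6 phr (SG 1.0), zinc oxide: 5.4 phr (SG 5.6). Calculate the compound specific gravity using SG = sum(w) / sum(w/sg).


Sum of weights = 198.6
Volume contributions:
  polymer: 100/1.2 = 83.3333
  filler: 67.6/2.56 = 26.4062
  plasticizer: 25.6/1.0 = 25.6000
  zinc oxide: 5.4/5.6 = 0.9643
Sum of volumes = 136.3039
SG = 198.6 / 136.3039 = 1.457

SG = 1.457


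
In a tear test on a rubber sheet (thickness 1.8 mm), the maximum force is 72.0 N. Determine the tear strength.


Tear strength = force / thickness
= 72.0 / 1.8
= 40.0 N/mm

40.0 N/mm


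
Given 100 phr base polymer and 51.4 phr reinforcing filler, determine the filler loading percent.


Filler % = filler / (rubber + filler) * 100
= 51.4 / (100 + 51.4) * 100
= 51.4 / 151.4 * 100
= 33.95%

33.95%


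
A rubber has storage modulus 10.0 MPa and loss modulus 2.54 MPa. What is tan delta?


tan delta = E'' / E'
= 2.54 / 10.0
= 0.254

tan delta = 0.254


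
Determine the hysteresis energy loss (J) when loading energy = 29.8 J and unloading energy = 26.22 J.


Hysteresis loss = loading - unloading
= 29.8 - 26.22
= 3.58 J

3.58 J


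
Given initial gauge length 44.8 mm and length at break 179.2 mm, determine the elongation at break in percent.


Elongation = (Lf - L0) / L0 * 100
= (179.2 - 44.8) / 44.8 * 100
= 134.4 / 44.8 * 100
= 300.0%

300.0%


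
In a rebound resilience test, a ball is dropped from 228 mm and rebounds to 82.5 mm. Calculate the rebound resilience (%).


Resilience = h_rebound / h_drop * 100
= 82.5 / 228 * 100
= 36.2%

36.2%


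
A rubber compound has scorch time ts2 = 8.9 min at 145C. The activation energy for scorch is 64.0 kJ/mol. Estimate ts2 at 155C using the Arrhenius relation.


Convert temperatures: T1 = 145 + 273.15 = 418.15 K, T2 = 155 + 273.15 = 428.15 K
ts2_new = 8.9 * exp(64000 / 8.314 * (1/428.15 - 1/418.15))
1/T2 - 1/T1 = -5.5856e-05
ts2_new = 5.79 min

5.79 min


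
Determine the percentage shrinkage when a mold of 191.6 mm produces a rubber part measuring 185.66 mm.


Shrinkage = (mold - part) / mold * 100
= (191.6 - 185.66) / 191.6 * 100
= 5.94 / 191.6 * 100
= 3.1%

3.1%


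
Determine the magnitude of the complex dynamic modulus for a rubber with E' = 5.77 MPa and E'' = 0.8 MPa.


|E*| = sqrt(E'^2 + E''^2)
= sqrt(5.77^2 + 0.8^2)
= sqrt(33.2929 + 0.6400)
= 5.825 MPa

5.825 MPa


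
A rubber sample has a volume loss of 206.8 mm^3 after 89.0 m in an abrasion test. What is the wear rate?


Rate = volume_loss / distance
= 206.8 / 89.0
= 2.324 mm^3/m

2.324 mm^3/m


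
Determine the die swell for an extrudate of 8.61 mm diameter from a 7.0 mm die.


Die swell ratio = D_extrudate / D_die
= 8.61 / 7.0
= 1.23

Die swell = 1.23


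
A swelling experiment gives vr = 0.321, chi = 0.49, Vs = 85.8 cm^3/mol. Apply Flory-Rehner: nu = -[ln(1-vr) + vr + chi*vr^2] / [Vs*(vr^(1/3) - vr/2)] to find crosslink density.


ln(1 - vr) = ln(1 - 0.321) = -0.3871
Numerator = -((-0.3871) + 0.321 + 0.49 * 0.321^2) = 0.0156
Denominator = 85.8 * (0.321^(1/3) - 0.321/2) = 44.9765
nu = 0.0156 / 44.9765 = 3.4783e-04 mol/cm^3

3.4783e-04 mol/cm^3


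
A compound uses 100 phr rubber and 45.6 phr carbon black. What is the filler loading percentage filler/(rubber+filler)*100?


Filler % = filler / (rubber + filler) * 100
= 45.6 / (100 + 45.6) * 100
= 45.6 / 145.6 * 100
= 31.32%

31.32%


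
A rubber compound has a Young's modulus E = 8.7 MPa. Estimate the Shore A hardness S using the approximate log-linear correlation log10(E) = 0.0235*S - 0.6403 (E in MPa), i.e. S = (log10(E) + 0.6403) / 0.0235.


log10(E) = 0.0235*S - 0.6403  =>  S = (log10(E) + 0.6403) / 0.0235
log10(8.7) = 0.939519
S = (0.939519 + 0.6403) / 0.0235 = 1.579819 / 0.0235
S = 67.2

Shore A = 67.2


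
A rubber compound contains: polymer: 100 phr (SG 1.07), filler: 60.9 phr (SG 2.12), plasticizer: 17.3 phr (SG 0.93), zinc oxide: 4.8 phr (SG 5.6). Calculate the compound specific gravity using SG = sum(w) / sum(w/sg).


Sum of weights = 183.0
Volume contributions:
  polymer: 100/1.07 = 93.4579
  filler: 60.9/2.12 = 28.7264
  plasticizer: 17.3/0.93 = 18.6022
  zinc oxide: 4.8/5.6 = 0.8571
Sum of volumes = 141.6437
SG = 183.0 / 141.6437 = 1.292

SG = 1.292


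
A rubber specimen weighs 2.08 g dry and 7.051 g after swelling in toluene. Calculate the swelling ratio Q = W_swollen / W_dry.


Q = W_swollen / W_dry
Q = 7.051 / 2.08
Q = 3.39

Q = 3.39


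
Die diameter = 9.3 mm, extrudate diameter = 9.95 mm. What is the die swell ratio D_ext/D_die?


Die swell ratio = D_extrudate / D_die
= 9.95 / 9.3
= 1.07

Die swell = 1.07


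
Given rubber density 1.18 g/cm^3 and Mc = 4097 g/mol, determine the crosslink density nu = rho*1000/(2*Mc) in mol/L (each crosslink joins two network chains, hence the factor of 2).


nu = rho * 1000 / (2 * Mc)
nu = 1.18 * 1000 / (2 * 4097)
nu = 1180.0 / 8194
nu = 0.1440 mol/L

0.1440 mol/L


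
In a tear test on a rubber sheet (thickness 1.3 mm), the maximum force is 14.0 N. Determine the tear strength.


Tear strength = force / thickness
= 14.0 / 1.3
= 10.77 N/mm

10.77 N/mm


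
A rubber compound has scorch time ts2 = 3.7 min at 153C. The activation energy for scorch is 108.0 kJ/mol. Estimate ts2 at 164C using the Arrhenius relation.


Convert temperatures: T1 = 153 + 273.15 = 426.15 K, T2 = 164 + 273.15 = 437.15 K
ts2_new = 3.7 * exp(108000 / 8.314 * (1/437.15 - 1/426.15))
1/T2 - 1/T1 = -5.9047e-05
ts2_new = 1.72 min

1.72 min


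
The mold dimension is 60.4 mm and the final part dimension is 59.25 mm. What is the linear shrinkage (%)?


Shrinkage = (mold - part) / mold * 100
= (60.4 - 59.25) / 60.4 * 100
= 1.15 / 60.4 * 100
= 1.9%

1.9%


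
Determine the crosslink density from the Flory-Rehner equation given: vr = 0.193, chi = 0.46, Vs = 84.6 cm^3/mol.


ln(1 - vr) = ln(1 - 0.193) = -0.2144
Numerator = -((-0.2144) + 0.193 + 0.46 * 0.193^2) = 0.0043
Denominator = 84.6 * (0.193^(1/3) - 0.193/2) = 40.7264
nu = 0.0043 / 40.7264 = 1.0551e-04 mol/cm^3

1.0551e-04 mol/cm^3


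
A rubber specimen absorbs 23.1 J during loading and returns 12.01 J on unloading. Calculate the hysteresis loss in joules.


Hysteresis loss = loading - unloading
= 23.1 - 12.01
= 11.09 J

11.09 J


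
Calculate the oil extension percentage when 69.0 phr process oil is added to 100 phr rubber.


Oil % = oil / (100 + oil) * 100
= 69.0 / (100 + 69.0) * 100
= 69.0 / 169.0 * 100
= 40.83%

40.83%


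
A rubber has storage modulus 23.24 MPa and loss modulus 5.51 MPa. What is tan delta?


tan delta = E'' / E'
= 5.51 / 23.24
= 0.2371

tan delta = 0.2371


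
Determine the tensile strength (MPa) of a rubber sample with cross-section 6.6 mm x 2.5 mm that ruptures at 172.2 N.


Area = width * thickness = 6.6 * 2.5 = 16.5 mm^2
TS = force / area = 172.2 / 16.5 = 10.44 MPa

10.44 MPa


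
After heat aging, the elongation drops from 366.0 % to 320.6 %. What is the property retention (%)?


Retention = aged / original * 100
= 320.6 / 366.0 * 100
= 87.6%

87.6%


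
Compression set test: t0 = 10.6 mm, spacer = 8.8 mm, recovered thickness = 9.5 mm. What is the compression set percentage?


CS = (t0 - recovered) / (t0 - ts) * 100
= (10.6 - 9.5) / (10.6 - 8.8) * 100
= 1.1 / 1.8 * 100
= 61.1%

61.1%


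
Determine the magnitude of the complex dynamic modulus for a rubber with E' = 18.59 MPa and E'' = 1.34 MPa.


|E*| = sqrt(E'^2 + E''^2)
= sqrt(18.59^2 + 1.34^2)
= sqrt(345.5881 + 1.7956)
= 18.638 MPa

18.638 MPa


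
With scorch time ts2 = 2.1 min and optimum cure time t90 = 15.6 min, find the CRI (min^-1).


CRI = 100 / (t90 - ts2)
= 100 / (15.6 - 2.1)
= 100 / 13.5
= 7.41 min^-1

7.41 min^-1


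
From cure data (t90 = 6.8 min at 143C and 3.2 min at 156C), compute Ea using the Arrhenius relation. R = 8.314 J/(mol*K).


T1 = 416.15 K, T2 = 429.15 K
1/T1 - 1/T2 = 7.2792e-05
ln(t1/t2) = ln(6.8/3.2) = 0.7538
Ea = 8.314 * 0.7538 / 7.2792e-05 = 86092.5498 J/mol
Ea = 86.09 kJ/mol

86.09 kJ/mol


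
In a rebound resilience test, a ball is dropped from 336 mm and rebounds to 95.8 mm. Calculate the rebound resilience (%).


Resilience = h_rebound / h_drop * 100
= 95.8 / 336 * 100
= 28.5%

28.5%


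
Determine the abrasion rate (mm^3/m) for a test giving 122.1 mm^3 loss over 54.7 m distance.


Rate = volume_loss / distance
= 122.1 / 54.7
= 2.232 mm^3/m

2.232 mm^3/m


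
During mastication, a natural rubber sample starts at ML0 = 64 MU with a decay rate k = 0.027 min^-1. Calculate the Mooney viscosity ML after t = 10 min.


ML = ML0 * exp(-k * t)
ML = 64 * exp(-0.027 * 10)
ML = 64 * 0.7634
ML = 48.86 MU

48.86 MU


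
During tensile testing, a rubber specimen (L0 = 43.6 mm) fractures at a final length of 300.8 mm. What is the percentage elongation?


Elongation = (Lf - L0) / L0 * 100
= (300.8 - 43.6) / 43.6 * 100
= 257.2 / 43.6 * 100
= 589.9%

589.9%


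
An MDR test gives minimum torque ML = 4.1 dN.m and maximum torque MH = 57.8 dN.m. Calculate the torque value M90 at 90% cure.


M90 = ML + 0.9 * (MH - ML)
M90 = 4.1 + 0.9 * (57.8 - 4.1)
M90 = 4.1 + 0.9 * 53.7
M90 = 52.43 dN.m

52.43 dN.m


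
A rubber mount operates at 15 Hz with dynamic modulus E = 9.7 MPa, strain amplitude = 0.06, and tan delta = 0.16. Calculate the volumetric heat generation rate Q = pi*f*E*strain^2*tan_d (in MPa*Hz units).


Q = pi * f * E * strain^2 * tan_d
= pi * 15 * 9.7 * 0.06^2 * 0.16
= pi * 15 * 9.7 * 0.0036 * 0.16
= 0.2633

Q = 0.2633


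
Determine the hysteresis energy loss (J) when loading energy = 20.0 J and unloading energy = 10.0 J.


Hysteresis loss = loading - unloading
= 20.0 - 10.0
= 10.0 J

10.0 J


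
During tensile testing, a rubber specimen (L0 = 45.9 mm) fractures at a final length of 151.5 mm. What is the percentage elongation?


Elongation = (Lf - L0) / L0 * 100
= (151.5 - 45.9) / 45.9 * 100
= 105.6 / 45.9 * 100
= 230.1%

230.1%


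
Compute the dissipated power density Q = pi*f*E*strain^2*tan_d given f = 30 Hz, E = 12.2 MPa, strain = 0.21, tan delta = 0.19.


Q = pi * f * E * strain^2 * tan_d
= pi * 30 * 12.2 * 0.21^2 * 0.19
= pi * 30 * 12.2 * 0.0441 * 0.19
= 9.6344

Q = 9.6344


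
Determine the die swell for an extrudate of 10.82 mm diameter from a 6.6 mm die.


Die swell ratio = D_extrudate / D_die
= 10.82 / 6.6
= 1.639

Die swell = 1.639


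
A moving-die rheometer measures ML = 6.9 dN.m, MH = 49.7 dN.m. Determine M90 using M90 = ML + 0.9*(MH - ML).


M90 = ML + 0.9 * (MH - ML)
M90 = 6.9 + 0.9 * (49.7 - 6.9)
M90 = 6.9 + 0.9 * 42.8
M90 = 45.42 dN.m

45.42 dN.m


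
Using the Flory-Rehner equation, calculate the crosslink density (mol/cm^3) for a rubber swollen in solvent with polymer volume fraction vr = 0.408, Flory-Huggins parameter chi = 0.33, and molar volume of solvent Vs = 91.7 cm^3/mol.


ln(1 - vr) = ln(1 - 0.408) = -0.5242
Numerator = -((-0.5242) + 0.408 + 0.33 * 0.408^2) = 0.0613
Denominator = 91.7 * (0.408^(1/3) - 0.408/2) = 49.3058
nu = 0.0613 / 49.3058 = 0.0012 mol/cm^3

0.0012 mol/cm^3


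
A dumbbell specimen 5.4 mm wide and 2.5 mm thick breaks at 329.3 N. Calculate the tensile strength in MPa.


Area = width * thickness = 5.4 * 2.5 = 13.5 mm^2
TS = force / area = 329.3 / 13.5 = 24.39 MPa

24.39 MPa


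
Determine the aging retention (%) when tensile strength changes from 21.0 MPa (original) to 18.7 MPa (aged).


Retention = aged / original * 100
= 18.7 / 21.0 * 100
= 89.0%

89.0%


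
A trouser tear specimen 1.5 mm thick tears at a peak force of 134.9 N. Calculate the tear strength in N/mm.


Tear strength = force / thickness
= 134.9 / 1.5
= 89.93 N/mm

89.93 N/mm


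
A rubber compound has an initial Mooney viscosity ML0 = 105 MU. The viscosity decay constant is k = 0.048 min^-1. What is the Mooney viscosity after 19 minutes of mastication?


ML = ML0 * exp(-k * t)
ML = 105 * exp(-0.048 * 19)
ML = 105 * 0.4017
ML = 42.18 MU

42.18 MU


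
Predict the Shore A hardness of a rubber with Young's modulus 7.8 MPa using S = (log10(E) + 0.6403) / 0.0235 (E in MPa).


log10(E) = 0.0235*S - 0.6403  =>  S = (log10(E) + 0.6403) / 0.0235
log10(7.8) = 0.892095
S = (0.892095 + 0.6403) / 0.0235 = 1.532395 / 0.0235
S = 65.2

Shore A = 65.2


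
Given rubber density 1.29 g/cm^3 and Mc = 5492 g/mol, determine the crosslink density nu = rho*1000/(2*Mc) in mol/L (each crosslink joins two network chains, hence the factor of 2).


nu = rho * 1000 / (2 * Mc)
nu = 1.29 * 1000 / (2 * 5492)
nu = 1290.0 / 10984
nu = 0.1174 mol/L

0.1174 mol/L


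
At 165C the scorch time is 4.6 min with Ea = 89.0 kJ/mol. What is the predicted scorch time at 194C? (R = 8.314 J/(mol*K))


Convert temperatures: T1 = 165 + 273.15 = 438.15 K, T2 = 194 + 273.15 = 467.15 K
ts2_new = 4.6 * exp(89000 / 8.314 * (1/467.15 - 1/438.15))
1/T2 - 1/T1 = -1.4168e-04
ts2_new = 1.01 min

1.01 min


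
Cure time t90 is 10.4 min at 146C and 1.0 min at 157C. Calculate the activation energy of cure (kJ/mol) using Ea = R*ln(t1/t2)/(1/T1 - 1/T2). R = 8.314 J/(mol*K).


T1 = 419.15 K, T2 = 430.15 K
1/T1 - 1/T2 = 6.1010e-05
ln(t1/t2) = ln(10.4/1.0) = 2.3418
Ea = 8.314 * 2.3418 / 6.1010e-05 = 319122.6364 J/mol
Ea = 319.12 kJ/mol

319.12 kJ/mol


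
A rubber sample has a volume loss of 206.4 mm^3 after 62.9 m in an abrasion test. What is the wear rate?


Rate = volume_loss / distance
= 206.4 / 62.9
= 3.281 mm^3/m

3.281 mm^3/m


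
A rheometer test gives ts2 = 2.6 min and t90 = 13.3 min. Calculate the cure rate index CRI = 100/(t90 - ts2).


CRI = 100 / (t90 - ts2)
= 100 / (13.3 - 2.6)
= 100 / 10.7
= 9.35 min^-1

9.35 min^-1


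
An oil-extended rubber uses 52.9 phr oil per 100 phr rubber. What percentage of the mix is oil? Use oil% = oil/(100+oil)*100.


Oil % = oil / (100 + oil) * 100
= 52.9 / (100 + 52.9) * 100
= 52.9 / 152.9 * 100
= 34.6%

34.6%


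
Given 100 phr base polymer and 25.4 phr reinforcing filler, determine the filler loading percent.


Filler % = filler / (rubber + filler) * 100
= 25.4 / (100 + 25.4) * 100
= 25.4 / 125.4 * 100
= 20.26%

20.26%


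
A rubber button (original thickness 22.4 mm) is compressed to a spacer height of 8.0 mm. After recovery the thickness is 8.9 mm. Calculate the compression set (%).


CS = (t0 - recovered) / (t0 - ts) * 100
= (22.4 - 8.9) / (22.4 - 8.0) * 100
= 13.5 / 14.4 * 100
= 93.8%

93.8%


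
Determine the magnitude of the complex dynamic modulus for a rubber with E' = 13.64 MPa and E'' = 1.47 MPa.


|E*| = sqrt(E'^2 + E''^2)
= sqrt(13.64^2 + 1.47^2)
= sqrt(186.0496 + 2.1609)
= 13.719 MPa

13.719 MPa


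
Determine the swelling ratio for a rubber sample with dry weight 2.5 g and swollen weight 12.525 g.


Q = W_swollen / W_dry
Q = 12.525 / 2.5
Q = 5.01

Q = 5.01


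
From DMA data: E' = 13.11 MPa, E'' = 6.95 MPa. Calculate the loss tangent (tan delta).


tan delta = E'' / E'
= 6.95 / 13.11
= 0.5301

tan delta = 0.5301


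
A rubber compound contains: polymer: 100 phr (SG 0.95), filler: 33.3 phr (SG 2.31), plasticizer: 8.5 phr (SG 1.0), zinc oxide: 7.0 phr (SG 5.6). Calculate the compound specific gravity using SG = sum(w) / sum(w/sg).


Sum of weights = 148.8
Volume contributions:
  polymer: 100/0.95 = 105.2632
  filler: 33.3/2.31 = 14.4156
  plasticizer: 8.5/1.0 = 8.5000
  zinc oxide: 7.0/5.6 = 1.2500
Sum of volumes = 129.4287
SG = 148.8 / 129.4287 = 1.15

SG = 1.15


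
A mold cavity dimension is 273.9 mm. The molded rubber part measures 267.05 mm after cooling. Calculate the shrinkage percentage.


Shrinkage = (mold - part) / mold * 100
= (273.9 - 267.05) / 273.9 * 100
= 6.85 / 273.9 * 100
= 2.5%

2.5%


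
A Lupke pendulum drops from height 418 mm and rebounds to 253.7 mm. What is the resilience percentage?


Resilience = h_rebound / h_drop * 100
= 253.7 / 418 * 100
= 60.7%

60.7%


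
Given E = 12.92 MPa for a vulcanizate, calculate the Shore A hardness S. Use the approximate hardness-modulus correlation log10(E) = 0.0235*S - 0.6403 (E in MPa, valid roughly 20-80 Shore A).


log10(E) = 0.0235*S - 0.6403  =>  S = (log10(E) + 0.6403) / 0.0235
log10(12.92) = 1.111263
S = (1.111263 + 0.6403) / 0.0235 = 1.751563 / 0.0235
S = 74.5

Shore A = 74.5


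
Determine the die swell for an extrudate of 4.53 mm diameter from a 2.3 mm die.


Die swell ratio = D_extrudate / D_die
= 4.53 / 2.3
= 1.97

Die swell = 1.97


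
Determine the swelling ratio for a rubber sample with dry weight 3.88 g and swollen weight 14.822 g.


Q = W_swollen / W_dry
Q = 14.822 / 3.88
Q = 3.82

Q = 3.82


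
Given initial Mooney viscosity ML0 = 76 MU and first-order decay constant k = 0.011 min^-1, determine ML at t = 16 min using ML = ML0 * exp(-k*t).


ML = ML0 * exp(-k * t)
ML = 76 * exp(-0.011 * 16)
ML = 76 * 0.8386
ML = 63.73 MU

63.73 MU


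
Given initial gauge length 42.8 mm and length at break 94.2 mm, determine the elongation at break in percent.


Elongation = (Lf - L0) / L0 * 100
= (94.2 - 42.8) / 42.8 * 100
= 51.4 / 42.8 * 100
= 120.1%

120.1%


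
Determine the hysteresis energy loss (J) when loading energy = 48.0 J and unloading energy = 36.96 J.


Hysteresis loss = loading - unloading
= 48.0 - 36.96
= 11.04 J

11.04 J


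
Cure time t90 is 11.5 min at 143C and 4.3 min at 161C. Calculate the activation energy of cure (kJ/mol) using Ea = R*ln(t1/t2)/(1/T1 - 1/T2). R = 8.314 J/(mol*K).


T1 = 416.15 K, T2 = 434.15 K
1/T1 - 1/T2 = 9.9628e-05
ln(t1/t2) = ln(11.5/4.3) = 0.9837
Ea = 8.314 * 0.9837 / 9.9628e-05 = 82092.6025 J/mol
Ea = 82.09 kJ/mol

82.09 kJ/mol


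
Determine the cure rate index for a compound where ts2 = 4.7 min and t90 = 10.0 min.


CRI = 100 / (t90 - ts2)
= 100 / (10.0 - 4.7)
= 100 / 5.3
= 18.87 min^-1

18.87 min^-1


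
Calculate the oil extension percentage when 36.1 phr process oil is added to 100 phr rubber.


Oil % = oil / (100 + oil) * 100
= 36.1 / (100 + 36.1) * 100
= 36.1 / 136.1 * 100
= 26.52%

26.52%


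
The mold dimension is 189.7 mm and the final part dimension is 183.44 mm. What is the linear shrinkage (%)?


Shrinkage = (mold - part) / mold * 100
= (189.7 - 183.44) / 189.7 * 100
= 6.26 / 189.7 * 100
= 3.3%

3.3%


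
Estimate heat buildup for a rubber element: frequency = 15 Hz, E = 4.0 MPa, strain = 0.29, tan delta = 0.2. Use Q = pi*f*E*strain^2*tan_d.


Q = pi * f * E * strain^2 * tan_d
= pi * 15 * 4.0 * 0.29^2 * 0.2
= pi * 15 * 4.0 * 0.0841 * 0.2
= 3.1705

Q = 3.1705


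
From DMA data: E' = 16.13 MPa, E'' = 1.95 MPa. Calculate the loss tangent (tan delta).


tan delta = E'' / E'
= 1.95 / 16.13
= 0.1209

tan delta = 0.1209


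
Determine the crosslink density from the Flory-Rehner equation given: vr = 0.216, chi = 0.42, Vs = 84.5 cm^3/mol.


ln(1 - vr) = ln(1 - 0.216) = -0.2433
Numerator = -((-0.2433) + 0.216 + 0.42 * 0.216^2) = 0.0078
Denominator = 84.5 * (0.216^(1/3) - 0.216/2) = 41.5740
nu = 0.0078 / 41.5740 = 1.8643e-04 mol/cm^3

1.8643e-04 mol/cm^3


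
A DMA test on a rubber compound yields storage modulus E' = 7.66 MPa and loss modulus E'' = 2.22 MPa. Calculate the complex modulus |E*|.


|E*| = sqrt(E'^2 + E''^2)
= sqrt(7.66^2 + 2.22^2)
= sqrt(58.6756 + 4.9284)
= 7.975 MPa

7.975 MPa


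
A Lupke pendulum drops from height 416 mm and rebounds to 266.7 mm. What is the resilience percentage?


Resilience = h_rebound / h_drop * 100
= 266.7 / 416 * 100
= 64.1%

64.1%


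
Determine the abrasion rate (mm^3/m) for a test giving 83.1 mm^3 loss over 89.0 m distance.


Rate = volume_loss / distance
= 83.1 / 89.0
= 0.934 mm^3/m

0.934 mm^3/m


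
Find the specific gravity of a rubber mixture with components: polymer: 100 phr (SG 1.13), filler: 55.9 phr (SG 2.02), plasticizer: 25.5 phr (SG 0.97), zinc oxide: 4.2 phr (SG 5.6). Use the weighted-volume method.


Sum of weights = 185.6
Volume contributions:
  polymer: 100/1.13 = 88.4956
  filler: 55.9/2.02 = 27.6733
  plasticizer: 25.5/0.97 = 26.2887
  zinc oxide: 4.2/5.6 = 0.7500
Sum of volumes = 143.2075
SG = 185.6 / 143.2075 = 1.296

SG = 1.296


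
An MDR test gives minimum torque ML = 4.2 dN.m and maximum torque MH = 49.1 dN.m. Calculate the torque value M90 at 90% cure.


M90 = ML + 0.9 * (MH - ML)
M90 = 4.2 + 0.9 * (49.1 - 4.2)
M90 = 4.2 + 0.9 * 44.9
M90 = 44.61 dN.m

44.61 dN.m


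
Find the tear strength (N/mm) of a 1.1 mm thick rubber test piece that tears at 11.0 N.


Tear strength = force / thickness
= 11.0 / 1.1
= 10.0 N/mm

10.0 N/mm


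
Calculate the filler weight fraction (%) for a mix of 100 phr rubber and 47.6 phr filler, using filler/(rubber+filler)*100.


Filler % = filler / (rubber + filler) * 100
= 47.6 / (100 + 47.6) * 100
= 47.6 / 147.6 * 100
= 32.25%

32.25%


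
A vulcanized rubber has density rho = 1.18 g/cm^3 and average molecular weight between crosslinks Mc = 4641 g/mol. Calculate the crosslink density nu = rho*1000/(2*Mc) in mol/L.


nu = rho * 1000 / (2 * Mc)
nu = 1.18 * 1000 / (2 * 4641)
nu = 1180.0 / 9282
nu = 0.1271 mol/L

0.1271 mol/L


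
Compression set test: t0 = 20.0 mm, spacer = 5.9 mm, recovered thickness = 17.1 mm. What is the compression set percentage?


CS = (t0 - recovered) / (t0 - ts) * 100
= (20.0 - 17.1) / (20.0 - 5.9) * 100
= 2.9 / 14.1 * 100
= 20.6%

20.6%


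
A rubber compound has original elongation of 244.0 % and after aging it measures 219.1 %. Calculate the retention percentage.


Retention = aged / original * 100
= 219.1 / 244.0 * 100
= 89.8%

89.8%


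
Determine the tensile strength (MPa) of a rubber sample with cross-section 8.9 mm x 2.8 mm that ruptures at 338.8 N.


Area = width * thickness = 8.9 * 2.8 = 24.92 mm^2
TS = force / area = 338.8 / 24.92 = 13.6 MPa

13.6 MPa


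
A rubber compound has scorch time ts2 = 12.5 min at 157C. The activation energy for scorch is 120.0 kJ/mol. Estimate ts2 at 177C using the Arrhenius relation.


Convert temperatures: T1 = 157 + 273.15 = 430.15 K, T2 = 177 + 273.15 = 450.15 K
ts2_new = 12.5 * exp(120000 / 8.314 * (1/450.15 - 1/430.15))
1/T2 - 1/T1 = -1.0329e-04
ts2_new = 2.81 min

2.81 min


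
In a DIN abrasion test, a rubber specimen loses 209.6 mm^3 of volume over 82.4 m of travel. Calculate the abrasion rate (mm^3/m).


Rate = volume_loss / distance
= 209.6 / 82.4
= 2.544 mm^3/m

2.544 mm^3/m


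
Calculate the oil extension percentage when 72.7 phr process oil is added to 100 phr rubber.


Oil % = oil / (100 + oil) * 100
= 72.7 / (100 + 72.7) * 100
= 72.7 / 172.7 * 100
= 42.1%

42.1%


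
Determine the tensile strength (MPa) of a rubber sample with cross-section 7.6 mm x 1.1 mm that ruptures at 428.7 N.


Area = width * thickness = 7.6 * 1.1 = 8.36 mm^2
TS = force / area = 428.7 / 8.36 = 51.28 MPa

51.28 MPa


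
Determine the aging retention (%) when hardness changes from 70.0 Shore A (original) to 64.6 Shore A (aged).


Retention = aged / original * 100
= 64.6 / 70.0 * 100
= 92.3%

92.3%


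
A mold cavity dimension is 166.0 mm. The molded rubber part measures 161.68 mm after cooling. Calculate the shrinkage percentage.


Shrinkage = (mold - part) / mold * 100
= (166.0 - 161.68) / 166.0 * 100
= 4.32 / 166.0 * 100
= 2.6%

2.6%


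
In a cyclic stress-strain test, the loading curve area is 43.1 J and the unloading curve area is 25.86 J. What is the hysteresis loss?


Hysteresis loss = loading - unloading
= 43.1 - 25.86
= 17.24 J

17.24 J


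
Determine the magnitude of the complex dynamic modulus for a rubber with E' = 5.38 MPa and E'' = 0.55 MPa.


|E*| = sqrt(E'^2 + E''^2)
= sqrt(5.38^2 + 0.55^2)
= sqrt(28.9444 + 0.3025)
= 5.408 MPa

5.408 MPa


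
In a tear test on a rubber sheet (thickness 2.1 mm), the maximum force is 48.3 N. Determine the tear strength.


Tear strength = force / thickness
= 48.3 / 2.1
= 23.0 N/mm

23.0 N/mm


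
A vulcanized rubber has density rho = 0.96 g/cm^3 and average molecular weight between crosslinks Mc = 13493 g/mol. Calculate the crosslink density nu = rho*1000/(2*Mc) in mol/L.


nu = rho * 1000 / (2 * Mc)
nu = 0.96 * 1000 / (2 * 13493)
nu = 960.0 / 26986
nu = 0.0356 mol/L

0.0356 mol/L


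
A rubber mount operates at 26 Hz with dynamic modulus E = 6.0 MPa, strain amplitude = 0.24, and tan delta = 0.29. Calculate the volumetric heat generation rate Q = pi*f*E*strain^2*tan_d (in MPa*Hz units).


Q = pi * f * E * strain^2 * tan_d
= pi * 26 * 6.0 * 0.24^2 * 0.29
= pi * 26 * 6.0 * 0.0576 * 0.29
= 8.1864

Q = 8.1864


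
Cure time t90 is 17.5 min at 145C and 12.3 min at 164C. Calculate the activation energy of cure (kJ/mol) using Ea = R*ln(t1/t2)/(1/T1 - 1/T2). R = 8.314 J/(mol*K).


T1 = 418.15 K, T2 = 437.15 K
1/T1 - 1/T2 = 1.0394e-04
ln(t1/t2) = ln(17.5/12.3) = 0.3526
Ea = 8.314 * 0.3526 / 1.0394e-04 = 28203.5193 J/mol
Ea = 28.2 kJ/mol

28.2 kJ/mol


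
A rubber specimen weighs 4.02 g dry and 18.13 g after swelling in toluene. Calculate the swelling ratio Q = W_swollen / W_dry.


Q = W_swollen / W_dry
Q = 18.13 / 4.02
Q = 4.51

Q = 4.51


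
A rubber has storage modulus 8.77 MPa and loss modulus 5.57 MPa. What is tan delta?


tan delta = E'' / E'
= 5.57 / 8.77
= 0.6351

tan delta = 0.6351


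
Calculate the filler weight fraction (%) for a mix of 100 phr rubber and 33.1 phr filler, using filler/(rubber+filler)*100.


Filler % = filler / (rubber + filler) * 100
= 33.1 / (100 + 33.1) * 100
= 33.1 / 133.1 * 100
= 24.87%

24.87%


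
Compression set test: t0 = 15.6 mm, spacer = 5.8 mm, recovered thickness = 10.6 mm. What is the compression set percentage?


CS = (t0 - recovered) / (t0 - ts) * 100
= (15.6 - 10.6) / (15.6 - 5.8) * 100
= 5.0 / 9.8 * 100
= 51.0%

51.0%


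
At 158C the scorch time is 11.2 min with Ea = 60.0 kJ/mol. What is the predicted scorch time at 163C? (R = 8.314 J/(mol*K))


Convert temperatures: T1 = 158 + 273.15 = 431.15 K, T2 = 163 + 273.15 = 436.15 K
ts2_new = 11.2 * exp(60000 / 8.314 * (1/436.15 - 1/431.15))
1/T2 - 1/T1 = -2.6589e-05
ts2_new = 9.24 min

9.24 min


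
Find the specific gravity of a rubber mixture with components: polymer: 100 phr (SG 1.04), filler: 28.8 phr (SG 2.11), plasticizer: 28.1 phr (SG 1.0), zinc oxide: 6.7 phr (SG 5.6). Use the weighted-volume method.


Sum of weights = 163.6
Volume contributions:
  polymer: 100/1.04 = 96.1538
  filler: 28.8/2.11 = 13.6493
  plasticizer: 28.1/1.0 = 28.1000
  zinc oxide: 6.7/5.6 = 1.1964
Sum of volumes = 139.0996
SG = 163.6 / 139.0996 = 1.176

SG = 1.176
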